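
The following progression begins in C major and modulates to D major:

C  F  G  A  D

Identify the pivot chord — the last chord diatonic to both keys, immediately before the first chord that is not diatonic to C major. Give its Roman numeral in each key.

Chords diatonic to C major: C, Dm, Em, F, G, Am, Bdim.
Reading the progression, the first chord not in that set is A, so the modulation leaves C major there.
The chord immediately before A is G, which is diatonic to both keys: V in C major and IV in D major.

G — V in C major, IV in D major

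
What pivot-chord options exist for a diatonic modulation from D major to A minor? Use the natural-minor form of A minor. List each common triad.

Triads in D major: D (I), Em (ii), F#m (iii), G (IV), A (V), Bm (vi), C#dim (vii°).
Triads in A minor (natural minor): Am (i), Bdim (ii°), C (III), Dm (iv), Em (v), F (VI), G (VII).
Shared triads with their functions: Em (ii in D major, v in A minor); G (IV in D major, VII in A minor).

Em, G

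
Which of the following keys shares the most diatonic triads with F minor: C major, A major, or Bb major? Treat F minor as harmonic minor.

Triads of F minor (harmonic minor): Fm (i), Gdim (ii°), Abaug (III+), Bbm (iv), C (V), Db (VI), Edim (vii°).
C major shares 1: C.
A major shares 0: none.
Bb major shares 0: none.
The most common triads (1) are shared with C major.

C major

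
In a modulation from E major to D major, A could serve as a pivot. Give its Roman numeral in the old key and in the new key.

The scale of E major is E F♯ G♯ A B C♯ D♯; A is degree 4, and the triad built there (A-C♯-E) is major, so it is IV.
The scale of D major is D E F♯ G A B C♯; A is degree 5, and the triad built there (A-C♯-E) is major, so it is V.

IV in E major; V in D major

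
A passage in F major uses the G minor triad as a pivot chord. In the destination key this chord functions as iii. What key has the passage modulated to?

The numeral iii denotes a minor triad on scale degree 3. With G on degree 3, the tonic of the new key is E♭.
Degree 3 carries a minor triad in major keys, so the destination is E♭ major.
Check: the diatonic triads of E♭ major are E♭ (I), Fm (ii), Gm (iii), A♭ (IV), B♭ (V), Cm (vi), Ddim (vii°) — G minor is indeed iii.

E♭ major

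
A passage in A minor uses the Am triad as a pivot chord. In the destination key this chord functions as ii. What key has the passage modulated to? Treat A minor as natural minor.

G major

The numeral ii denotes a minor triad on scale degree 2. With A on degree 2, the tonic of the new key is G.
Degree 2 carries a minor triad in major keys, so the destination is G major.
Check: the diatonic triads of G major are G (I), Am (ii), Bm (iii), C (IV), D (V), Em (vi), F#dim (vii°) — Am is indeed ii.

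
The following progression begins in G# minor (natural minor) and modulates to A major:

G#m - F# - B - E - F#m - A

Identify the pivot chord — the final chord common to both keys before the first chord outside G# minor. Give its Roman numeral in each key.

Chords diatonic to G# minor: G#m, A#dim, B, C#m, D#m, E, F#.
Reading the progression, the first chord not in that set is F#m, so the modulation leaves G# minor there.
The chord immediately before F#m is E, which is diatonic to both keys: VI in G# minor and V in A major.

E — VI in G# minor, V in A major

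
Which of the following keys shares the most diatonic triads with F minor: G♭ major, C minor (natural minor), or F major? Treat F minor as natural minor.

Triads of F minor (natural minor): Fm (i), Gdim (ii°), A♭ (III), B♭m (iv), Cm (v), D♭ (VI), E♭ (VII).
G♭ major shares 2: B♭m, D♭.
C minor (natural minor) shares 4: Fm, A♭, Cm, E♭.
F major shares 0: none.
The most common triads (4) are shared with C minor.

C minor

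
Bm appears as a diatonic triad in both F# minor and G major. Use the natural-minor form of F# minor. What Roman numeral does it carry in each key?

iv in F# minor; iii in G major

The scale of F# minor (natural minor) is F# G# A B C# D E; B is degree 4, and the triad built there (B-D-F#) is minor, so it is iv.
The scale of G major is G A B C D E F#; B is degree 3, and the triad built there (B-D-F#) is minor, so it is iii.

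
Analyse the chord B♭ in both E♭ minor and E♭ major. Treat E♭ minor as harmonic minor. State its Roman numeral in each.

The scale of E♭ minor (harmonic minor) is E♭ F G♭ A♭ B♭ C♭ D; B♭ is degree 5, and the triad built there (B♭-D-F) is major, so it is V.
The scale of E♭ major is E♭ F G A♭ B♭ C D; B♭ is degree 5, and the triad built there (B♭-D-F) is major, so it is V.

V in E♭ minor; V in E♭ major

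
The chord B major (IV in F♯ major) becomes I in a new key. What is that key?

The numeral I denotes a major triad on scale degree 1. With B on degree 1, the tonic of the new key is B.
Degree 1 carries a major triad in major keys, so the destination is B major.
Check: the diatonic triads of B major are B (I), C♯m (ii), D♯m (iii), E (IV), F♯ (V), G♯m (vi), A♯dim (vii°) — B major is indeed I.

B major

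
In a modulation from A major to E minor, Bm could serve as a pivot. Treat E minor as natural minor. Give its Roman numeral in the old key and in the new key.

The scale of A major is A B C# D E F# G#; B is degree 2, and the triad built there (B-D-F#) is minor, so it is ii.
The scale of E minor (natural minor) is E F# G A B C D; B is degree 5, and the triad built there (B-D-F#) is minor, so it is v.

ii in A major; v in E minor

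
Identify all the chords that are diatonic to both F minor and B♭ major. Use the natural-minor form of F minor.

Triads in F minor (natural minor): Fm (i), Gdim (ii°), A♭ (III), B♭m (iv), Cm (v), D♭ (VI), E♭ (VII).
Triads in B♭ major: B♭ (I), Cm (ii), Dm (iii), E♭ (IV), F (V), Gm (vi), Adim (vii°).
Shared triads with their functions: Cm (v in F minor, ii in B♭ major); E♭ (VII in F minor, IV in B♭ major).

Cm, E♭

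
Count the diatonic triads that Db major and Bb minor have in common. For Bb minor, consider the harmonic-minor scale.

4

Diatonic triads of Db major: Db major (I), Eb minor (ii), F minor (iii), Gb major (IV), Ab major (V), Bb minor (vi), C diminished (vii°).
Diatonic triads of Bb minor (harmonic minor): Bb minor (i), C diminished (ii°), Db augmented (III+), Eb minor (iv), F major (V), Gb major (VI), A diminished (vii°).
Matching root and quality in both lists: Eb minor, Gb major, Bb minor, C diminished.
That gives 4 common triads.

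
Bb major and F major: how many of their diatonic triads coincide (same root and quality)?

Diatonic triads of Bb major: Bb (I), Cm (ii), Dm (iii), Eb (IV), F (V), Gm (vi), Adim (vii°).
Diatonic triads of F major: F (I), Gm (ii), Am (iii), Bb (IV), C (V), Dm (vi), Edim (vii°).
Matching root and quality in both lists: Bb, Dm, F, Gm.
That gives 4 common triads.

4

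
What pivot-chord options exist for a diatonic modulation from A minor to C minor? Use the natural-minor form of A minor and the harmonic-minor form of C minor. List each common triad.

Triads in A minor (natural minor): Am (i), Bdim (ii°), C (III), Dm (iv), Em (v), F (VI), G (VII).
Triads in C minor (harmonic minor): Cm (i), Ddim (ii°), Ebaug (III+), Fm (iv), G (V), Ab (VI), Bdim (vii°).
Shared triads with their functions: Bdim (ii° in A minor, vii° in C minor); G (VII in A minor, V in C minor).

Bdim, G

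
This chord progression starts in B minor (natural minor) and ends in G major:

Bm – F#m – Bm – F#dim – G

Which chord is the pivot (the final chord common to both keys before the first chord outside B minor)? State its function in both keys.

Bm — i in B minor, iii in G major

Chords diatonic to B minor: Bm, C#dim, D, Em, F#m, G, A.
Reading the progression, the first chord not in that set is F#dim, so the modulation leaves B minor there.
The chord immediately before F#dim is Bm, which is diatonic to both keys: i in B minor and iii in G major.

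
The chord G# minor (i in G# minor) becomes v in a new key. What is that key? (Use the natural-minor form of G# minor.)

C# minor

The numeral v denotes a minor triad on scale degree 5. With G# on degree 5, the tonic of the new key is C#.
Degree 5 carries a minor triad in natural-minor keys, so the destination is C# minor.
Check: the diatonic triads of C# minor (natural minor) are C#m (i), D#dim (ii°), E (III), F#m (iv), G#m (v), A (VI), B (VII) — G# minor is indeed v.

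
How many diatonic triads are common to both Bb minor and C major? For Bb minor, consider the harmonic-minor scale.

Diatonic triads of Bb minor (harmonic minor): Bbm (i), Cdim (ii°), Dbaug (III+), Ebm (iv), F (V), Gb (VI), Adim (vii°).
Diatonic triads of C major: C (I), Dm (ii), Em (iii), F (IV), G (V), Am (vi), Bdim (vii°).
Matching root and quality in both lists: F.
That gives 1 common triad.

1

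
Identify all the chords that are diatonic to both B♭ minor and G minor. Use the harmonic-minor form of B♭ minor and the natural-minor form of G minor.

Triads in B♭ minor (harmonic minor): B♭ minor (i), C diminished (ii°), D♭ augmented (III+), E♭ minor (iv), F major (V), G♭ major (VI), A diminished (vii°).
Triads in G minor (natural minor): G minor (i), A diminished (ii°), B♭ major (III), C minor (iv), D minor (v), E♭ major (VI), F major (VII).
Shared triads with their functions: F major (V in B♭ minor, VII in G minor); A diminished (vii° in B♭ minor, ii° in G minor).

F, Adim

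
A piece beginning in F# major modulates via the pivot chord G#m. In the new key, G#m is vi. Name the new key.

The numeral vi denotes a minor triad on scale degree 6. With G# on degree 6, the tonic of the new key is B.
Degree 6 carries a minor triad in major keys, so the destination is B major.
Check: the diatonic triads of B major are B (I), C#m (ii), D#m (iii), E (IV), F# (V), G#m (vi), A#dim (vii°) — G#m is indeed vi.

B major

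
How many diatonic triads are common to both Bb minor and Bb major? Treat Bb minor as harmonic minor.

Diatonic triads of Bb minor (harmonic minor): Bb minor (i), C diminished (ii°), Db augmented (III+), Eb minor (iv), F major (V), Gb major (VI), A diminished (vii°).
Diatonic triads of Bb major: Bb major (I), C minor (ii), D minor (iii), Eb major (IV), F major (V), G minor (vi), A diminished (vii°).
Matching root and quality in both lists: F major, A diminished.
That gives 2 common triads.

2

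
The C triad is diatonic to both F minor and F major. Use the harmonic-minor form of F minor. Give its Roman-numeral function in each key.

V in F minor; V in F major

The scale of F minor (harmonic minor) is F G A♭ B♭ C D♭ E; C is degree 5, and the triad built there (C-E-G) is major, so it is V.
The scale of F major is F G A B♭ C D E; C is degree 5, and the triad built there (C-E-G) is major, so it is V.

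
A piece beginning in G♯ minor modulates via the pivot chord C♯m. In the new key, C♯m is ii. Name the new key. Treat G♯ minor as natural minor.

The numeral ii denotes a minor triad on scale degree 2. With C♯ on degree 2, the tonic of the new key is B.
Degree 2 carries a minor triad in major keys, so the destination is B major.
Check: the diatonic triads of B major are B (I), C♯m (ii), D♯m (iii), E (IV), F♯ (V), G♯m (vi), A♯dim (vii°) — C♯m is indeed ii.

B major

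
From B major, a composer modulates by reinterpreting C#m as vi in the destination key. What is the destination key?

E major

The numeral vi denotes a minor triad on scale degree 6. With C# on degree 6, the tonic of the new key is E.
Degree 6 carries a minor triad in major keys, so the destination is E major.
Check: the diatonic triads of E major are E (I), F#m (ii), G#m (iii), A (IV), B (V), C#m (vi), D#dim (vii°) — C#m is indeed vi.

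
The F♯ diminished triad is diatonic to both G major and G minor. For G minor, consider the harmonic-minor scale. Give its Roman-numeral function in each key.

vii° in G major; vii° in G minor

The scale of G major is G A B C D E F♯; F♯ is degree 7, and the triad built there (F♯-A-C) is diminished, so it is vii°.
The scale of G minor (harmonic minor) is G A B♭ C D E♭ F♯; F♯ is degree 7, and the triad built there (F♯-A-C) is diminished, so it is vii°.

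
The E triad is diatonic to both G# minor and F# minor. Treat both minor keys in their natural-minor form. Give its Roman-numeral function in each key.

VI in G# minor; VII in F# minor

The scale of G# minor (natural minor) is G# A# B C# D# E F#; E is degree 6, and the triad built there (E-G#-B) is major, so it is VI.
The scale of F# minor (natural minor) is F# G# A B C# D E; E is degree 7, and the triad built there (E-G#-B) is major, so it is VII.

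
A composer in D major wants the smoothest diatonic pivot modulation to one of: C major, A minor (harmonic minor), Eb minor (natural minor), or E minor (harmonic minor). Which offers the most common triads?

C major

Triads of D major: D major (I), E minor (ii), F# minor (iii), G major (IV), A major (V), B minor (vi), C# diminished (vii°).
C major shares 2: Em, G.
A minor (harmonic minor) shares 0: none.
Eb minor (natural minor) shares 0: none.
E minor (harmonic minor) shares 1: Em.
The most common triads (2) are shared with C major.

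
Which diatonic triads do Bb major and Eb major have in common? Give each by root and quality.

Triads in Bb major: Bb (I), Cm (ii), Dm (iii), Eb (IV), F (V), Gm (vi), Adim (vii°).
Triads in Eb major: Eb (I), Fm (ii), Gm (iii), Ab (IV), Bb (V), Cm (vi), Ddim (vii°).
Shared triads with their functions: Bb (I in Bb major, V in Eb major); Cm (ii in Bb major, vi in Eb major); Eb (IV in Bb major, I in Eb major); Gm (vi in Bb major, iii in Eb major).

Bb, Cm, Eb, Gm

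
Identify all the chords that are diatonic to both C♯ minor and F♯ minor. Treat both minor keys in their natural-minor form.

Triads in C♯ minor (natural minor): C♯m (i), D♯dim (ii°), E (III), F♯m (iv), G♯m (v), A (VI), B (VII).
Triads in F♯ minor (natural minor): F♯m (i), G♯dim (ii°), A (III), Bm (iv), C♯m (v), D (VI), E (VII).
Shared triads with their functions: C♯m (i in C♯ minor, v in F♯ minor); E (III in C♯ minor, VII in F♯ minor); F♯m (iv in C♯ minor, i in F♯ minor); A (VI in C♯ minor, III in F♯ minor).

C♯m, E, F♯m, A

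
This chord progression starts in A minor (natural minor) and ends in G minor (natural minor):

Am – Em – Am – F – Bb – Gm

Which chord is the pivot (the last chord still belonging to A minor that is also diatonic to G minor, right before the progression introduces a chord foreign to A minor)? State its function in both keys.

F — VI in A minor, VII in G minor

Chords diatonic to A minor: Am, Bdim, C, Dm, Em, F, G.
Reading the progression, the first chord not in that set is Bb, so the modulation leaves A minor there.
The chord immediately before Bb is F, which is diatonic to both keys: VI in A minor and VII in G minor.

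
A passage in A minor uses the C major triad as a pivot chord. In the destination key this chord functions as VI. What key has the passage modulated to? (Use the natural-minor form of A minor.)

The numeral VI denotes a major triad on scale degree 6. With C on degree 6, the tonic of the new key is E.
Degree 6 carries a major triad in minor keys, so the destination is E minor.
Check: the diatonic triads of E minor (natural minor) are Em (i), F#dim (ii°), G (III), Am (iv), Bm (v), C (VI), D (VII) — C major is indeed VI.

E minor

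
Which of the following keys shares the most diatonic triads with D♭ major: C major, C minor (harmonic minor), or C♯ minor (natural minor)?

C minor

Triads of D♭ major: D♭ major (I), E♭ minor (ii), F minor (iii), G♭ major (IV), A♭ major (V), B♭ minor (vi), C diminished (vii°).
C major shares 0: none.
C minor (harmonic minor) shares 2: Fm, A♭.
C♯ minor (natural minor) shares 0: none.
The most common triads (2) are shared with C minor.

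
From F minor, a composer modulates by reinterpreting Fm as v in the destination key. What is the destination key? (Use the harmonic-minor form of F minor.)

The numeral v denotes a minor triad on scale degree 5. With F on degree 5, the tonic of the new key is Bb.
Degree 5 carries a minor triad in natural-minor keys, so the destination is Bb minor.
Check: the diatonic triads of Bb minor (natural minor) are Bbm (i), Cdim (ii°), Db (III), Ebm (iv), Fm (v), Gb (VI), Ab (VII) — Fm is indeed v.

Bb minor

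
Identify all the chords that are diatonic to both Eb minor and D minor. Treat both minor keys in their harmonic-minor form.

Bb

Triads in Eb minor (harmonic minor): Ebm (i), Fdim (ii°), Gbaug (III+), Abm (iv), Bb (V), Cb (VI), Ddim (vii°).
Triads in D minor (harmonic minor): Dm (i), Edim (ii°), Faug (III+), Gm (iv), A (V), Bb (VI), C#dim (vii°).
Shared triads with their functions: Bb (V in Eb minor, VI in D minor).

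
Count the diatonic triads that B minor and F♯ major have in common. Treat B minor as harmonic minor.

Diatonic triads of B minor (harmonic minor): Bm (i), C♯dim (ii°), Daug (III+), Em (iv), F♯ (V), G (VI), A♯dim (vii°).
Diatonic triads of F♯ major: F♯ (I), G♯m (ii), A♯m (iii), B (IV), C♯ (V), D♯m (vi), E♯dim (vii°).
Matching root and quality in both lists: F♯.
That gives 1 common triad.

1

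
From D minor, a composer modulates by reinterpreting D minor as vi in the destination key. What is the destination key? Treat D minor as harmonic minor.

F major

The numeral vi denotes a minor triad on scale degree 6. With D on degree 6, the tonic of the new key is F.
Degree 6 carries a minor triad in major keys, so the destination is F major.
Check: the diatonic triads of F major are F (I), Gm (ii), Am (iii), Bb (IV), C (V), Dm (vi), Edim (vii°) — D minor is indeed vi.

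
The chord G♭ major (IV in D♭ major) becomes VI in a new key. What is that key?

B♭ minor

The numeral VI denotes a major triad on scale degree 6. With G♭ on degree 6, the tonic of the new key is B♭.
Degree 6 carries a major triad in minor keys, so the destination is B♭ minor.
Check: the diatonic triads of B♭ minor (natural minor) are B♭m (i), Cdim (ii°), D♭ (III), E♭m (iv), Fm (v), G♭ (VI), A♭ (VII) — G♭ major is indeed VI.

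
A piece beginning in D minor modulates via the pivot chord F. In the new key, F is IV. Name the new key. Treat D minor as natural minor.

The numeral IV denotes a major triad on scale degree 4. With F on degree 4, the tonic of the new key is C.
Degree 4 carries a major triad in major keys, so the destination is C major.
Check: the diatonic triads of C major are C (I), Dm (ii), Em (iii), F (IV), G (V), Am (vi), Bdim (vii°) — F is indeed IV.

C major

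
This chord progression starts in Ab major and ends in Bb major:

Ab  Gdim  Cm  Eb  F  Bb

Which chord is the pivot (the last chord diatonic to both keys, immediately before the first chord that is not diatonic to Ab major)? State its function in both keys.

Eb — V in Ab major, IV in Bb major

Chords diatonic to Ab major: Ab, Bbm, Cm, Db, Eb, Fm, Gdim.
Reading the progression, the first chord not in that set is F, so the modulation leaves Ab major there.
The chord immediately before F is Eb, which is diatonic to both keys: V in Ab major and IV in Bb major.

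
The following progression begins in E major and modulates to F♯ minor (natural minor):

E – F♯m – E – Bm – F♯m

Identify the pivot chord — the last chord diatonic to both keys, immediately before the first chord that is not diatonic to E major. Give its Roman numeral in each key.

Chords diatonic to E major: E, F♯m, G♯m, A, B, C♯m, D♯dim.
Reading the progression, the first chord not in that set is Bm, so the modulation leaves E major there.
The chord immediately before Bm is E, which is diatonic to both keys: I in E major and VII in F♯ minor.

E — I in E major, VII in F♯ minor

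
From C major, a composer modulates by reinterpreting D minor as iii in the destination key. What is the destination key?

The numeral iii denotes a minor triad on scale degree 3. With D on degree 3, the tonic of the new key is Bb.
Degree 3 carries a minor triad in major keys, so the destination is Bb major.
Check: the diatonic triads of Bb major are Bb (I), Cm (ii), Dm (iii), Eb (IV), F (V), Gm (vi), Adim (vii°) — D minor is indeed iii.

Bb major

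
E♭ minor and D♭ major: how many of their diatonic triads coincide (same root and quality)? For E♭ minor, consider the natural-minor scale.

Diatonic triads of E♭ minor (natural minor): E♭m (i), Fdim (ii°), G♭ (III), A♭m (iv), B♭m (v), C♭ (VI), D♭ (VII).
Diatonic triads of D♭ major: D♭ (I), E♭m (ii), Fm (iii), G♭ (IV), A♭ (V), B♭m (vi), Cdim (vii°).
Matching root and quality in both lists: E♭m, G♭, B♭m, D♭.
That gives 4 common triads.

4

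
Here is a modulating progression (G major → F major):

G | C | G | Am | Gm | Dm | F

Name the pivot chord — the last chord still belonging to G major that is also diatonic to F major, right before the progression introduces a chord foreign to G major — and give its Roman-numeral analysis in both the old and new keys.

Chords diatonic to G major: G, Am, Bm, C, D, Em, F#dim.
Reading the progression, the first chord not in that set is Gm, so the modulation leaves G major there.
The chord immediately before Gm is Am, which is diatonic to both keys: ii in G major and iii in F major.

Am — ii in G major, iii in F major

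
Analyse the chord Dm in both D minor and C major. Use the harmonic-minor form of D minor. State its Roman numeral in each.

i in D minor; ii in C major

The scale of D minor (harmonic minor) is D E F G A B♭ C♯; D is degree 1, and the triad built there (D-F-A) is minor, so it is i.
The scale of C major is C D E F G A B; D is degree 2, and the triad built there (D-F-A) is minor, so it is ii.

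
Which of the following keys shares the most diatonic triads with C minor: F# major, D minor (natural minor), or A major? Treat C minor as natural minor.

D minor

Triads of C minor (natural minor): C minor (i), D diminished (ii°), Eb major (III), F minor (iv), G minor (v), Ab major (VI), Bb major (VII).
F# major shares 0: none.
D minor (natural minor) shares 2: Gm, Bb.
A major shares 0: none.
The most common triads (2) are shared with D minor.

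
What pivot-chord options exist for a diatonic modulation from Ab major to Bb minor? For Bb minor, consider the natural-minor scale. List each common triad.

Ab, Bbm, Db, Fm

Triads in Ab major: Ab major (I), Bb minor (ii), C minor (iii), Db major (IV), Eb major (V), F minor (vi), G diminished (vii°).
Triads in Bb minor (natural minor): Bb minor (i), C diminished (ii°), Db major (III), Eb minor (iv), F minor (v), Gb major (VI), Ab major (VII).
Shared triads with their functions: Ab major (I in Ab major, VII in Bb minor); Bb minor (ii in Ab major, i in Bb minor); Db major (IV in Ab major, III in Bb minor); F minor (vi in Ab major, v in Bb minor).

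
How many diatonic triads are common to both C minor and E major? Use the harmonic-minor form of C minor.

Diatonic triads of C minor (harmonic minor): Cm (i), Ddim (ii°), Ebaug (III+), Fm (iv), G (V), Ab (VI), Bdim (vii°).
Diatonic triads of E major: E (I), F#m (ii), G#m (iii), A (IV), B (V), C#m (vi), D#dim (vii°).
No triad has the same root and quality in both keys.

0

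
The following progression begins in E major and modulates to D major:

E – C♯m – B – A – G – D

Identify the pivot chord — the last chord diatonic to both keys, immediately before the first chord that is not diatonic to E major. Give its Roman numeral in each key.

Chords diatonic to E major: E, F♯m, G♯m, A, B, C♯m, D♯dim.
Reading the progression, the first chord not in that set is G, so the modulation leaves E major there.
The chord immediately before G is A, which is diatonic to both keys: IV in E major and V in D major.

A — IV in E major, V in D major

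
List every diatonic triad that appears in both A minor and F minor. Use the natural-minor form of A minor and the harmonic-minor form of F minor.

C

Triads in A minor (natural minor): A minor (i), B diminished (ii°), C major (III), D minor (iv), E minor (v), F major (VI), G major (VII).
Triads in F minor (harmonic minor): F minor (i), G diminished (ii°), Ab augmented (III+), Bb minor (iv), C major (V), Db major (VI), E diminished (vii°).
Shared triads with their functions: C major (III in A minor, V in F minor).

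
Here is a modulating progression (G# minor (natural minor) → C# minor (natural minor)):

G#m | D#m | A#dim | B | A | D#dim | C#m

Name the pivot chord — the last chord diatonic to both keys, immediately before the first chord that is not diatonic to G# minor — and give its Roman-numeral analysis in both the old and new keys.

Chords diatonic to G# minor: G#m, A#dim, B, C#m, D#m, E, F#.
Reading the progression, the first chord not in that set is A, so the modulation leaves G# minor there.
The chord immediately before A is B, which is diatonic to both keys: III in G# minor and VII in C# minor.

B — III in G# minor, VII in C# minor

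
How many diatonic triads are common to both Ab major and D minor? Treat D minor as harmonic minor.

Diatonic triads of Ab major: Ab (I), Bbm (ii), Cm (iii), Db (IV), Eb (V), Fm (vi), Gdim (vii°).
Diatonic triads of D minor (harmonic minor): Dm (i), Edim (ii°), Faug (III+), Gm (iv), A (V), Bb (VI), C#dim (vii°).
No triad has the same root and quality in both keys.

0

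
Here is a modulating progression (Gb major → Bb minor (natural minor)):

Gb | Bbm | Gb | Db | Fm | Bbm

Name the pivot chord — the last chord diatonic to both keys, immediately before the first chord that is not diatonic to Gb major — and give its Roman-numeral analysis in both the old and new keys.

Db — V in Gb major, III in Bb minor

Chords diatonic to Gb major: Gb, Abm, Bbm, Cb, Db, Ebm, Fdim.
Reading the progression, the first chord not in that set is Fm, so the modulation leaves Gb major there.
The chord immediately before Fm is Db, which is diatonic to both keys: V in Gb major and III in Bb minor.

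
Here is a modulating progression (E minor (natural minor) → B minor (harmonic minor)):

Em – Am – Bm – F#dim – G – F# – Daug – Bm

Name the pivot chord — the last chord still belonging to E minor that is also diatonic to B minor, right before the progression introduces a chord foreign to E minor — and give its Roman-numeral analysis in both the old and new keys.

G — III in E minor, VI in B minor

Chords diatonic to E minor: Em, F#dim, G, Am, Bm, C, D.
Reading the progression, the first chord not in that set is F#, so the modulation leaves E minor there.
The chord immediately before F# is G, which is diatonic to both keys: III in E minor and VI in B minor.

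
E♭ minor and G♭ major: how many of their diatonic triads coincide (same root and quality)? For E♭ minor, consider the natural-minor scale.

Diatonic triads of E♭ minor (natural minor): E♭m (i), Fdim (ii°), G♭ (III), A♭m (iv), B♭m (v), C♭ (VI), D♭ (VII).
Diatonic triads of G♭ major: G♭ (I), A♭m (ii), B♭m (iii), C♭ (IV), D♭ (V), E♭m (vi), Fdim (vii°).
Matching root and quality in both lists: E♭m, Fdim, G♭, A♭m, B♭m, C♭, D♭.
That gives 7 common triads.

7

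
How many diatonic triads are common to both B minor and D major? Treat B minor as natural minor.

7

Diatonic triads of B minor (natural minor): B minor (i), C# diminished (ii°), D major (III), E minor (iv), F# minor (v), G major (VI), A major (VII).
Diatonic triads of D major: D major (I), E minor (ii), F# minor (iii), G major (IV), A major (V), B minor (vi), C# diminished (vii°).
Matching root and quality in both lists: B minor, C# diminished, D major, E minor, F# minor, G major, A major.
That gives 7 common triads.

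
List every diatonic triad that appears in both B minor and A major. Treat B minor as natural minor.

Bm, D, F#m, A

Triads in B minor (natural minor): Bm (i), C#dim (ii°), D (III), Em (iv), F#m (v), G (VI), A (VII).
Triads in A major: A (I), Bm (ii), C#m (iii), D (IV), E (V), F#m (vi), G#dim (vii°).
Shared triads with their functions: Bm (i in B minor, ii in A major); D (III in B minor, IV in A major); F#m (v in B minor, vi in A major); A (VII in B minor, I in A major).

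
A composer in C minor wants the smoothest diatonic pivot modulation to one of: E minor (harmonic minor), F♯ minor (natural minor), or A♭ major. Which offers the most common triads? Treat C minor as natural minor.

A♭ major

Triads of C minor (natural minor): C minor (i), D diminished (ii°), E♭ major (III), F minor (iv), G minor (v), A♭ major (VI), B♭ major (VII).
E minor (harmonic minor) shares 0: none.
F♯ minor (natural minor) shares 0: none.
A♭ major shares 4: Cm, E♭, Fm, A♭.
The most common triads (4) are shared with A♭ major.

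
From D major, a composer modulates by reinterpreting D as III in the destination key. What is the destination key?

The numeral III denotes a major triad on scale degree 3. With D on degree 3, the tonic of the new key is B.
Degree 3 carries a major triad in natural-minor keys, so the destination is B minor.
Check: the diatonic triads of B minor (natural minor) are Bm (i), C#dim (ii°), D (III), Em (iv), F#m (v), G (VI), A (VII) — D is indeed III.

B minor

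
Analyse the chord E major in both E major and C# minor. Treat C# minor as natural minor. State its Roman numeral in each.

The scale of E major is E F# G# A B C# D#; E is degree 1, and the triad built there (E-G#-B) is major, so it is I.
The scale of C# minor (natural minor) is C# D# E F# G# A B; E is degree 3, and the triad built there (E-G#-B) is major, so it is III.

I in E major; III in C# minor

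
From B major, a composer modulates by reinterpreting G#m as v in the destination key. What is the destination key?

The numeral v denotes a minor triad on scale degree 5. With G# on degree 5, the tonic of the new key is C#.
Degree 5 carries a minor triad in natural-minor keys, so the destination is C# minor.
Check: the diatonic triads of C# minor (natural minor) are C#m (i), D#dim (ii°), E (III), F#m (iv), G#m (v), A (VI), B (VII) — G#m is indeed v.

C# minor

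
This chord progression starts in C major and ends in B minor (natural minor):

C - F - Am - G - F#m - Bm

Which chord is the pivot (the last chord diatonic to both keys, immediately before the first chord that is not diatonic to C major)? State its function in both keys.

G — V in C major, VI in B minor

Chords diatonic to C major: C, Dm, Em, F, G, Am, Bdim.
Reading the progression, the first chord not in that set is F#m, so the modulation leaves C major there.
The chord immediately before F#m is G, which is diatonic to both keys: V in C major and VI in B minor.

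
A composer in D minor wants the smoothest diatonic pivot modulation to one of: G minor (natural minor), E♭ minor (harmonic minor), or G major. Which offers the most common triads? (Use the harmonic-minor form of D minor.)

G minor

Triads of D minor (harmonic minor): D minor (i), E diminished (ii°), F augmented (III+), G minor (iv), A major (V), B♭ major (VI), C♯ diminished (vii°).
G minor (natural minor) shares 3: Dm, Gm, B♭.
E♭ minor (harmonic minor) shares 1: B♭.
G major shares 0: none.
The most common triads (3) are shared with G minor.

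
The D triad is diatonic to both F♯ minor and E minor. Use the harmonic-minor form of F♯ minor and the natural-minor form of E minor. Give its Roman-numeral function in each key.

The scale of F♯ minor (harmonic minor) is F♯ G♯ A B C♯ D E♯; D is degree 6, and the triad built there (D-F♯-A) is major, so it is VI.
The scale of E minor (natural minor) is E F♯ G A B C D; D is degree 7, and the triad built there (D-F♯-A) is major, so it is VII.

VI in F♯ minor; VII in E minor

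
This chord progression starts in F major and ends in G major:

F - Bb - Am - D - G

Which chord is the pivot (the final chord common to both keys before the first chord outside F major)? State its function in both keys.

Am — iii in F major, ii in G major

Chords diatonic to F major: F, Gm, Am, Bb, C, Dm, Edim.
Reading the progression, the first chord not in that set is D, so the modulation leaves F major there.
The chord immediately before D is Am, which is diatonic to both keys: iii in F major and ii in G major.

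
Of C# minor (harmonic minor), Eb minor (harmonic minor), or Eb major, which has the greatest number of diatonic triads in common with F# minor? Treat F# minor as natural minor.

Triads of F# minor (natural minor): F# minor (i), G# diminished (ii°), A major (III), B minor (iv), C# minor (v), D major (VI), E major (VII).
C# minor (harmonic minor) shares 3: F#m, A, C#m.
Eb minor (harmonic minor) shares 0: none.
Eb major shares 0: none.
The most common triads (3) are shared with C# minor.

C# minor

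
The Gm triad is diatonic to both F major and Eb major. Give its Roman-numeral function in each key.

ii in F major; iii in Eb major

The scale of F major is F G A Bb C D E; G is degree 2, and the triad built there (G-Bb-D) is minor, so it is ii.
The scale of Eb major is Eb F G Ab Bb C D; G is degree 3, and the triad built there (G-Bb-D) is minor, so it is iii.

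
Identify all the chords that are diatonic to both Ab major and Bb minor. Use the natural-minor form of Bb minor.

Ab, Bbm, Db, Fm

Triads in Ab major: Ab (I), Bbm (ii), Cm (iii), Db (IV), Eb (V), Fm (vi), Gdim (vii°).
Triads in Bb minor (natural minor): Bbm (i), Cdim (ii°), Db (III), Ebm (iv), Fm (v), Gb (VI), Ab (VII).
Shared triads with their functions: Ab (I in Ab major, VII in Bb minor); Bbm (ii in Ab major, i in Bb minor); Db (IV in Ab major, III in Bb minor); Fm (vi in Ab major, v in Bb minor).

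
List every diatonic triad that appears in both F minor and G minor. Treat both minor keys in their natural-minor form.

Cm, Eb

Triads in F minor (natural minor): Fm (i), Gdim (ii°), Ab (III), Bbm (iv), Cm (v), Db (VI), Eb (VII).
Triads in G minor (natural minor): Gm (i), Adim (ii°), Bb (III), Cm (iv), Dm (v), Eb (VI), F (VII).
Shared triads with their functions: Cm (v in F minor, iv in G minor); Eb (VII in F minor, VI in G minor).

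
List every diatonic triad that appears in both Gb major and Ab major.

Triads in Gb major: Gb (I), Abm (ii), Bbm (iii), Cb (IV), Db (V), Ebm (vi), Fdim (vii°).
Triads in Ab major: Ab (I), Bbm (ii), Cm (iii), Db (IV), Eb (V), Fm (vi), Gdim (vii°).
Shared triads with their functions: Bbm (iii in Gb major, ii in Ab major); Db (V in Gb major, IV in Ab major).

Bbm, Db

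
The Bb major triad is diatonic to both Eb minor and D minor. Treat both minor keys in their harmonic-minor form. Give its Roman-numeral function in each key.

V in Eb minor; VI in D minor

The scale of Eb minor (harmonic minor) is Eb F Gb Ab Bb Cb D; Bb is degree 5, and the triad built there (Bb-D-F) is major, so it is V.
The scale of D minor (harmonic minor) is D E F G A Bb C#; Bb is degree 6, and the triad built there (Bb-D-F) is major, so it is VI.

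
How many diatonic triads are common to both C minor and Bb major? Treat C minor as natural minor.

Diatonic triads of C minor (natural minor): Cm (i), Ddim (ii°), Eb (III), Fm (iv), Gm (v), Ab (VI), Bb (VII).
Diatonic triads of Bb major: Bb (I), Cm (ii), Dm (iii), Eb (IV), F (V), Gm (vi), Adim (vii°).
Matching root and quality in both lists: Cm, Eb, Gm, Bb.
That gives 4 common triads.

4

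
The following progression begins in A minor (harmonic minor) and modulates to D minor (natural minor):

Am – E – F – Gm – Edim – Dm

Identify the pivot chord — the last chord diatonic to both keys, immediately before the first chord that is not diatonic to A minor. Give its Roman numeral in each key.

Chords diatonic to A minor: Am, Bdim, Caug, Dm, E, F, G#dim.
Reading the progression, the first chord not in that set is Gm, so the modulation leaves A minor there.
The chord immediately before Gm is F, which is diatonic to both keys: VI in A minor and III in D minor.

F — VI in A minor, III in D minor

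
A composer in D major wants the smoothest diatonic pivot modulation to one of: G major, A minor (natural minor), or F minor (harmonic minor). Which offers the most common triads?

Triads of D major: D major (I), E minor (ii), F# minor (iii), G major (IV), A major (V), B minor (vi), C# diminished (vii°).
G major shares 4: D, Em, G, Bm.
A minor (natural minor) shares 2: Em, G.
F minor (harmonic minor) shares 0: none.
The most common triads (4) are shared with G major.

G major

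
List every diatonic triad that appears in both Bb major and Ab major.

Cm, Eb

Triads in Bb major: Bb major (I), C minor (ii), D minor (iii), Eb major (IV), F major (V), G minor (vi), A diminished (vii°).
Triads in Ab major: Ab major (I), Bb minor (ii), C minor (iii), Db major (IV), Eb major (V), F minor (vi), G diminished (vii°).
Shared triads with their functions: C minor (ii in Bb major, iii in Ab major); Eb major (IV in Bb major, V in Ab major).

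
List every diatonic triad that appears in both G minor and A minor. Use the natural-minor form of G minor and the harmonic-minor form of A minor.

Triads in G minor (natural minor): G minor (i), A diminished (ii°), Bb major (III), C minor (iv), D minor (v), Eb major (VI), F major (VII).
Triads in A minor (harmonic minor): A minor (i), B diminished (ii°), C augmented (III+), D minor (iv), E major (V), F major (VI), G# diminished (vii°).
Shared triads with their functions: D minor (v in G minor, iv in A minor); F major (VII in G minor, VI in A minor).

Dm, F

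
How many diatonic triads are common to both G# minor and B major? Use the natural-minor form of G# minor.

7

Diatonic triads of G# minor (natural minor): G# minor (i), A# diminished (ii°), B major (III), C# minor (iv), D# minor (v), E major (VI), F# major (VII).
Diatonic triads of B major: B major (I), C# minor (ii), D# minor (iii), E major (IV), F# major (V), G# minor (vi), A# diminished (vii°).
Matching root and quality in both lists: G# minor, A# diminished, B major, C# minor, D# minor, E major, F# major.
That gives 7 common triads.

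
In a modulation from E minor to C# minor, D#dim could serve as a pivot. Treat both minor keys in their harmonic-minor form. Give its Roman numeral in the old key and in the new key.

The scale of E minor (harmonic minor) is E F# G A B C D#; D# is degree 7, and the triad built there (D#-F#-A) is diminished, so it is vii°.
The scale of C# minor (harmonic minor) is C# D# E F# G# A B#; D# is degree 2, and the triad built there (D#-F#-A) is diminished, so it is ii°.

vii° in E minor; ii° in C# minor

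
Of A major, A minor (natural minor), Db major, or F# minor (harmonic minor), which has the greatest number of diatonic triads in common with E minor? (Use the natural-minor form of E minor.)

A minor

Triads of E minor (natural minor): E minor (i), F# diminished (ii°), G major (III), A minor (iv), B minor (v), C major (VI), D major (VII).
A major shares 2: Bm, D.
A minor (natural minor) shares 4: Em, G, Am, C.
Db major shares 0: none.
F# minor (harmonic minor) shares 2: Bm, D.
The most common triads (4) are shared with A minor.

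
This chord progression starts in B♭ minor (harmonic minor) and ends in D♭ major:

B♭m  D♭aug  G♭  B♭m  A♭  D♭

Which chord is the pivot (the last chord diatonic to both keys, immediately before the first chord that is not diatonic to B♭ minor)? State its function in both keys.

B♭m — i in B♭ minor, vi in D♭ major

Chords diatonic to B♭ minor: B♭m, Cdim, D♭aug, E♭m, F, G♭, Adim.
Reading the progression, the first chord not in that set is A♭, so the modulation leaves B♭ minor there.
The chord immediately before A♭ is B♭m, which is diatonic to both keys: i in B♭ minor and vi in D♭ major.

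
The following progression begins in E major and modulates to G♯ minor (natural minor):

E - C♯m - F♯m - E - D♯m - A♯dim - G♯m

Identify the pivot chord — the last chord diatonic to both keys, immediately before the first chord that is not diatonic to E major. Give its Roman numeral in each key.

Chords diatonic to E major: E, F♯m, G♯m, A, B, C♯m, D♯dim.
Reading the progression, the first chord not in that set is D♯m, so the modulation leaves E major there.
The chord immediately before D♯m is E, which is diatonic to both keys: I in E major and VI in G♯ minor.

E — I in E major, VI in G♯ minor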